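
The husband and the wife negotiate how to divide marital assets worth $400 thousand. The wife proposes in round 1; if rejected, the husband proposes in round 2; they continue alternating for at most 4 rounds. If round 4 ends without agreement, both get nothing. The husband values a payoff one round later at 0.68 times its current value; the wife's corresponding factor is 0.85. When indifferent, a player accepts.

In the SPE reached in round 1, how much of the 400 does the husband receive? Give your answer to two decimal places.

198.02

Round 4 (the husband proposes): rejection yields 0 for the wife; the husband offers 0 and keeps 400.
Round 3 (the wife proposes): the husband can get 400 next round, worth 0.68 × 400 = 272 now, so the wife offers 272, keeping 128.
Round 2 (the husband proposes): the wife can get 128 next round, worth 0.85 × 128 = 108.8 now, so the husband offers 108.8, keeping 291.2.
Round 1 (the wife proposes): the husband can get 291.2 next round, worth 0.68 × 291.2 = 198.016 now. The wife offers 198.016 and keeps 400 − 198.016 = 201.984.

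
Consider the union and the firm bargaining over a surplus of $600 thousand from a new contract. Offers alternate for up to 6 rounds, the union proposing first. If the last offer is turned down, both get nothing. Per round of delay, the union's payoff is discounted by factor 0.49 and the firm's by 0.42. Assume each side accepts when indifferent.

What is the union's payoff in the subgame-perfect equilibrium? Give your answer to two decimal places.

Work backward from the last round.
Round 6 (the firm proposes): rejection yields 0 for the union; the firm offers 0 and keeps 600.
Round 5 (the union proposes): the firm can get 600 next round, worth 0.42 × 600 = 252 now; the union offers that and keeps 348.
Round 4 (the firm proposes): the union can get 348 next round, worth 0.49 × 348 = 170.52 now. The firm offers 170.52 and keeps 600 − 170.52 = 429.48.
Round 3 (the union proposes): the firm can get 429.48 next round, worth 0.42 × 429.48 = 180.3816 now; the union offers that and keeps 419.6184.
Round 2 (the firm proposes): the union can get 419.6184 next round, worth 0.49 × 419.6184 = 205.613016 now; the firm offers that and keeps 394.386984.
Round 1 (the union proposes): the firm can get 394.386984 next round, worth 0.42 × 394.386984 = 165.64253328 now, so the union offers 165.64253328, keeping 434.35746672.

434.36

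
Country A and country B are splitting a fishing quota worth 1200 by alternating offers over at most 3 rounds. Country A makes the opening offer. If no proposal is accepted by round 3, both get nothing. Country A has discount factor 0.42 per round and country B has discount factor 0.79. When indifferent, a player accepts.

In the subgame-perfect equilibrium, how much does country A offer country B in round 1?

549.84

Round 3 (country A proposes): country B will accept anything ≥ 0, so country A offers 0 and keeps 1200.
Round 2 (country B proposes): country A can get 1200 next round, worth 0.42 × 1200 = 504 now; country B offers that and keeps 696.
Round 1 (country A proposes): country B can get 696 next round, worth 0.79 × 696 = 549.84 now. Country A offers 549.84 and keeps 1200 − 549.84 = 650.16.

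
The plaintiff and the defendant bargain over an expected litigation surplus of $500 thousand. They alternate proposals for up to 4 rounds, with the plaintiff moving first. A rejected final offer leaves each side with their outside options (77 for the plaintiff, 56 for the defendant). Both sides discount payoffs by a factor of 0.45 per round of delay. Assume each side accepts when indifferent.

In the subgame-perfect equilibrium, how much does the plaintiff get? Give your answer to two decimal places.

337.70

Solve by backward induction from round 4.
Round 4 (the defendant proposes): the plaintiff gets 77 if talks fail, so the defendant offers 77 and keeps 423.
Round 3 (the plaintiff proposes): the defendant can get 423 next round, worth 0.45 × 423 = 190.35 now, so the plaintiff offers 190.35, keeping 309.65.
Round 2 (the defendant proposes): the plaintiff can get 309.65 next round, worth 0.45 × 309.65 = 139.3425 now, so the defendant offers 139.3425, keeping 360.6575.
Round 1 (the plaintiff proposes): the defendant can get 360.6575 next round, worth 0.45 × 360.6575 = 162.295875 now; the plaintiff offers that and keeps 337.704125.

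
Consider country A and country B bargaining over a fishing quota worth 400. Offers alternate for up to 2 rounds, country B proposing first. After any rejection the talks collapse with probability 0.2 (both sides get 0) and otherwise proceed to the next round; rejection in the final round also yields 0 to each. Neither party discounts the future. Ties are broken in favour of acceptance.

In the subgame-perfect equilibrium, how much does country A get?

Round 2 (country A proposes): country B will accept anything ≥ 0, so country A offers 0 and keeps 400.
Round 1 (country B proposes): rejecting gives country A an expected 0.8 × 400 = 320. Country B offers 320 and keeps 400 − 320 = 80.

320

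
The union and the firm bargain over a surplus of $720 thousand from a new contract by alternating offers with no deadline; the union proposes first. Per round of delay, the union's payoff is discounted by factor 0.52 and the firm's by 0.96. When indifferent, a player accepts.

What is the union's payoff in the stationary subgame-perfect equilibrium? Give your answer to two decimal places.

57.51

When the union proposes, the firm accepts any offer worth at least 0.96 times what the firm would get by proposing next round; and vice versa.
This gives x = 720 − 0.96y and y = 720 − 0.52x, where x and y are each side's share when it proposes.
Hence (1 − 0.96·0.52)x = 720(1 − 0.96), i.e. 0.5008·x = 28.8.
x ≈ 57.5080; the firm's share is 720 − x ≈ 662.4920.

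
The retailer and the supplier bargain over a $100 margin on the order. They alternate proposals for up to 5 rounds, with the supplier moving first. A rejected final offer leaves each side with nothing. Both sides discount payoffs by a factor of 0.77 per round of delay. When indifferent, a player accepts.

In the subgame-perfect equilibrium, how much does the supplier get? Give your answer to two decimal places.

71.79

Work backward from the last round.
Round 5 (the supplier proposes): rejection yields 0 for the retailer; the supplier offers 0 and keeps 100.
Round 4 (the retailer proposes): the supplier can get 100 next round, worth 0.77 × 100 = 77 now. The retailer offers 77 and keeps 100 − 77 = 23.
Round 3 (the supplier proposes): the retailer can get 23 next round, worth 0.77 × 23 = 17.71 now; the supplier offers that and keeps 82.29.
Round 2 (the retailer proposes): the supplier can get 82.29 next round, worth 0.77 × 82.29 = 63.3633 now; the retailer offers that and keeps 36.6367.
Round 1 (the supplier proposes): the retailer can get 36.6367 next round, worth 0.77 × 36.6367 = 28.210259 now, so the supplier offers 28.210259, keeping 71.789741.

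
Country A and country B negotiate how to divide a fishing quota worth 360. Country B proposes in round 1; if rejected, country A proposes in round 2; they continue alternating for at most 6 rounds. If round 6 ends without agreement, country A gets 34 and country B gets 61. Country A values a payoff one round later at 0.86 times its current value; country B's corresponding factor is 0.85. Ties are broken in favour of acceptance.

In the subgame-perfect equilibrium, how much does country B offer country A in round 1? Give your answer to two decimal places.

217.79

Solve by backward induction from round 6.
Round 6 (country A proposes): country B gets 61 if talks fail, so country A offers 61 and keeps 299.
Round 5 (country B proposes): country A can get 299 next round, worth 0.86 × 299 = 257.14 now; country B offers that and keeps 102.86.
Round 4 (country A proposes): country B can get 102.86 next round, worth 0.85 × 102.86 = 87.431 now, so country A offers 87.431, keeping 272.569.
Round 3 (country B proposes): country A can get 272.569 next round, worth 0.86 × 272.569 = 234.40934 now. Country B offers 234.40934 and keeps 360 − 234.40934 = 125.59066.
Round 2 (country A proposes): country B can get 125.59066 next round, worth 0.85 × 125.59066 = 106.752061 now; country A offers that and keeps 253.247939.
Round 1 (country B proposes): country A can get 253.247939 next round, worth 0.86 × 253.247939 = 217.79322754 now, so country B offers 217.79322754, keeping 142.20677246.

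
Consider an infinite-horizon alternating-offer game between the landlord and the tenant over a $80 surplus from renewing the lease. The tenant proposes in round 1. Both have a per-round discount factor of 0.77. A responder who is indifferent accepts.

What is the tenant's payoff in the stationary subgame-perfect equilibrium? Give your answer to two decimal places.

In a stationary SPE each proposer offers the other exactly their discounted continuation value.
If the tenant keeps x when proposing and the landlord keeps y when proposing, then x = 80 − 0.77y and y = 80 − 0.77x.
Solving: x = 80(1 − 0.77) / (1 − 0.77·0.77) = 18.4 / 0.4071 ≈ 45.1977.
The landlord gets 80 − 45.1977 ≈ 34.8023.

45.20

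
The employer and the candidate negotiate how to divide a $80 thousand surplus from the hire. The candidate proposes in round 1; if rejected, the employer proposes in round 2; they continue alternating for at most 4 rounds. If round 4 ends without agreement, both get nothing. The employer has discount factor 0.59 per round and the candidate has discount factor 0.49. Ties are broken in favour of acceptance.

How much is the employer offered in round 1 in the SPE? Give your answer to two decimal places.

37.72

Round 4 (the employer proposes): the candidate will accept anything ≥ 0, so the employer offers 0 and keeps 80.
Round 3 (the candidate proposes): the employer can get 80 next round, worth 0.59 × 80 = 47.2 now. The candidate offers 47.2 and keeps 80 − 47.2 = 32.8.
Round 2 (the employer proposes): the candidate can get 32.8 next round, worth 0.49 × 32.8 = 16.072 now, so the employer offers 16.072, keeping 63.928.
Round 1 (the candidate proposes): the employer can get 63.928 next round, worth 0.59 × 63.928 = 37.71752 now. The candidate offers 37.71752 and keeps 80 − 37.71752 = 42.28248.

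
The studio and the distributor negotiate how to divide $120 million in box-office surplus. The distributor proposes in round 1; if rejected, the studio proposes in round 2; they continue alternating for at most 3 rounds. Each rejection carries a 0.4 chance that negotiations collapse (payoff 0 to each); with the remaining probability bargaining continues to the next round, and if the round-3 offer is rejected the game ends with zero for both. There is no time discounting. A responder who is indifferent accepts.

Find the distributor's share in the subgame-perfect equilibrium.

91.2

Round 3 (the distributor proposes): rejection yields 0 for the studio; the distributor offers 0 and keeps 120.
Round 2 (the studio proposes): rejecting gives the distributor an expected 0.6 × 120 = 72, so the studio offers 72, keeping 48.
Round 1 (the distributor proposes): rejecting gives the studio an expected 0.6 × 48 = 28.8, so the distributor offers 28.8, keeping 91.2.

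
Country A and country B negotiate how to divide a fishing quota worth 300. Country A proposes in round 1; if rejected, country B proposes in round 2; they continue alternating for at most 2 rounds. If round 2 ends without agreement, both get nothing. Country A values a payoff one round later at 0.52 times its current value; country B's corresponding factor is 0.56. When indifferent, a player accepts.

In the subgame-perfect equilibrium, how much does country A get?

132

Solve by backward induction from round 2.
Round 2 (country B proposes): country A will accept anything ≥ 0, so country B offers 0 and keeps 300.
Round 1 (country A proposes): country B can get 300 next round, worth 0.56 × 300 = 168 now; country A offers that and keeps 132.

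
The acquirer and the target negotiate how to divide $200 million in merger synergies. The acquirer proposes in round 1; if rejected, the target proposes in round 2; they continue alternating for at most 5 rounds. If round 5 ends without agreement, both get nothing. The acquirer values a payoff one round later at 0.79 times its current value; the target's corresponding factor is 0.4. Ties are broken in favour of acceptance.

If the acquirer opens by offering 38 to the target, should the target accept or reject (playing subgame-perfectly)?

Round 5 (the acquirer proposes): the target will accept anything ≥ 0, so the acquirer offers 0 and keeps 200.
Round 4 (the target proposes): the acquirer can get 200 next round, worth 0.79 × 200 = 158 now; the target offers that and keeps 42.
Round 3 (the acquirer proposes): the target can get 42 next round, worth 0.4 × 42 = 16.8 now. The acquirer offers 16.8 and keeps 200 − 16.8 = 183.2.
Round 2 (the target proposes): the acquirer can get 183.2 next round, worth 0.79 × 183.2 = 144.728 now; the target offers that and keeps 55.272.
So by rejecting in round 1, the target gets 55.272 next round, worth 0.4 × 55.272 = 22.1088 now.
Offer 38 ≥ 22.1088, so the target accepts.

Accept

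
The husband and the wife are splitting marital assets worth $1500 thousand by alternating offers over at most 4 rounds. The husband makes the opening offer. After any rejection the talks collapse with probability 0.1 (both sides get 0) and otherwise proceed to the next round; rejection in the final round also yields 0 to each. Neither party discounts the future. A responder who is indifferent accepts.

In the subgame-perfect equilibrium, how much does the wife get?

1228.5

Round 4 (the wife proposes): the husband will accept anything ≥ 0, so the wife offers 0 and keeps 1500.
Round 3 (the husband proposes): rejecting gives the wife an expected 0.9 × 1500 = 1350, so the husband offers 1350, keeping 150.
Round 2 (the wife proposes): rejecting gives the husband an expected 0.9 × 150 = 135; the wife offers that and keeps 1365.
Round 1 (the husband proposes): rejecting gives the wife an expected 0.9 × 1365 = 1228.5; the husband offers that and keeps 271.5.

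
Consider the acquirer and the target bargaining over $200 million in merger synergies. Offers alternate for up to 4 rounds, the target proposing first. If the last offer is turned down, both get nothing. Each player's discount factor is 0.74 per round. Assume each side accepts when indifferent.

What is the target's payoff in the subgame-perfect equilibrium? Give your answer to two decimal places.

Round 4 (the acquirer proposes): rejection yields 0 for the target; the acquirer offers 0 and keeps 200.
Round 3 (the target proposes): the acquirer can get 200 next round, worth 0.74 × 200 = 148 now. The target offers 148 and keeps 200 − 148 = 52.
Round 2 (the acquirer proposes): the target can get 52 next round, worth 0.74 × 52 = 38.48 now; the acquirer offers that and keeps 161.52.
Round 1 (the target proposes): the acquirer can get 161.52 next round, worth 0.74 × 161.52 = 119.5248 now, so the target offers 119.5248, keeping 80.4752.

80.48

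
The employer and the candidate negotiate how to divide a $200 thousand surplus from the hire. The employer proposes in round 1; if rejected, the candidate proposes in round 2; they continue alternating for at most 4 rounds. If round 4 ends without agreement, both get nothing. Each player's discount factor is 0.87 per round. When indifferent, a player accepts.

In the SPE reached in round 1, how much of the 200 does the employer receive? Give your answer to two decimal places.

45.68

Work backward from the last round.
Round 4 (the candidate proposes): rejection yields 0 for the employer; the candidate offers 0 and keeps 200.
Round 3 (the employer proposes): the candidate can get 200 next round, worth 0.87 × 200 = 174 now, so the employer offers 174, keeping 26.
Round 2 (the candidate proposes): the employer can get 26 next round, worth 0.87 × 26 = 22.62 now; the candidate offers that and keeps 177.38.
Round 1 (the employer proposes): the candidate can get 177.38 next round, worth 0.87 × 177.38 = 154.3206 now. The employer offers 154.3206 and keeps 200 − 154.3206 = 45.6794.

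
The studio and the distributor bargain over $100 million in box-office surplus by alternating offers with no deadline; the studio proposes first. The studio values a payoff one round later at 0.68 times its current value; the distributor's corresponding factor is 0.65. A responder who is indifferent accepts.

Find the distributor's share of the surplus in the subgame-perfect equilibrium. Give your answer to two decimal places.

In a stationary SPE each proposer offers the other exactly their discounted continuation value.
If the studio keeps x when proposing and the distributor keeps y when proposing, then x = 100 − 0.65y and y = 100 − 0.68x.
Solving: x = 100(1 − 0.65) / (1 − 0.68·0.65) = 35 / 0.558 ≈ 62.7240.
The distributor gets 100 − 62.7240 ≈ 37.2760.

37.28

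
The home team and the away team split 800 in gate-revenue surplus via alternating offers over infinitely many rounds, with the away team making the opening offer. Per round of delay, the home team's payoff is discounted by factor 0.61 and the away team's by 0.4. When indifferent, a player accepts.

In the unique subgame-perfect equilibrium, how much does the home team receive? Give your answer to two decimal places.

When the away team proposes, the home team accepts any offer worth at least 0.61 times what the home team would get by proposing next round; and vice versa.
This gives x = 800 − 0.61y and y = 800 − 0.4x, where x and y are each side's share when it proposes.
Hence (1 − 0.61·0.4)x = 800(1 − 0.61), i.e. 0.756·x = 312.
x ≈ 412.6984; the home team's share is 800 − x ≈ 387.3016.

387.30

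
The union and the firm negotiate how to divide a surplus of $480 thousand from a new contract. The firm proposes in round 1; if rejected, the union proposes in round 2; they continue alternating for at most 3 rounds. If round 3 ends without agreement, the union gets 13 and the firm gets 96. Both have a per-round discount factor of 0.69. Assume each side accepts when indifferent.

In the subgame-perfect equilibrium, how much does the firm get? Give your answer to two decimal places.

Round 3 (the firm proposes): the union gets 13 if talks fail, so the firm offers 13 and keeps 467.
Round 2 (the union proposes): the firm can get 467 next round, worth 0.69 × 467 = 322.23 now; the union offers that and keeps 157.77.
Round 1 (the firm proposes): the union can get 157.77 next round, worth 0.69 × 157.77 = 108.8613 now, so the firm offers 108.8613, keeping 371.1387.

371.14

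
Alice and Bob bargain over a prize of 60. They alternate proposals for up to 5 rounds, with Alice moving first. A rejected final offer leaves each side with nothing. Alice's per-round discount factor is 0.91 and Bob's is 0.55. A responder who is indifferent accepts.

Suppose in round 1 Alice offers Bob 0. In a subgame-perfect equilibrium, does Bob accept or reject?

Reject

Round 5 (Alice proposes): rejection yields 0 for Bob; Alice offers 0 and keeps 60.
Round 4 (Bob proposes): Alice can get 60 next round, worth 0.91 × 60 = 54.6 now; Bob offers that and keeps 5.4.
Round 3 (Alice proposes): Bob can get 5.4 next round, worth 0.55 × 5.4 = 2.97 now, so Alice offers 2.97, keeping 57.03.
Round 2 (Bob proposes): Alice can get 57.03 next round, worth 0.91 × 57.03 = 51.8973 now. Bob offers 51.8973 and keeps 60 − 51.8973 = 8.1027.
So by rejecting in round 1, Bob gets 8.1027 next round, worth 0.55 × 8.1027 = 4.456485 now.
Offer 0 < 4.456485, so Bob rejects.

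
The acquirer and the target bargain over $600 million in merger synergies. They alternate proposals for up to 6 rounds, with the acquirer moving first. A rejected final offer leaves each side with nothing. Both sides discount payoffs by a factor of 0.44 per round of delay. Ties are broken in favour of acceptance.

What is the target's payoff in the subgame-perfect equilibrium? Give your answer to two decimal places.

186.36

Round 6 (the target proposes): rejection yields 0 for the acquirer; the target offers 0 and keeps 600.
Round 5 (the acquirer proposes): the target can get 600 next round, worth 0.44 × 600 = 264 now. The acquirer offers 264 and keeps 600 − 264 = 336.
Round 4 (the target proposes): the acquirer can get 336 next round, worth 0.44 × 336 = 147.84 now, so the target offers 147.84, keeping 452.16.
Round 3 (the acquirer proposes): the target can get 452.16 next round, worth 0.44 × 452.16 = 198.9504 now, so the acquirer offers 198.9504, keeping 401.0496.
Round 2 (the target proposes): the acquirer can get 401.0496 next round, worth 0.44 × 401.0496 = 176.461824 now; the target offers that and keeps 423.538176.
Round 1 (the acquirer proposes): the target can get 423.538176 next round, worth 0.44 × 423.538176 = 186.35679744 now, so the acquirer offers 186.35679744, keeping 413.64320256.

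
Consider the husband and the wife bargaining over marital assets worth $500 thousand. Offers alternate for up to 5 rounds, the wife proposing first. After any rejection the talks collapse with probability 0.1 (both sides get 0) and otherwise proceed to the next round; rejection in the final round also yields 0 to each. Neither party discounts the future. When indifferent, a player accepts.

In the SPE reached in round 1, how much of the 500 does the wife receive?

418.55

Round 5 (the wife proposes): the husband will accept anything ≥ 0, so the wife offers 0 and keeps 500.
Round 4 (the husband proposes): rejecting gives the wife an expected 0.9 × 500 = 450. The husband offers 450 and keeps 500 − 450 = 50.
Round 3 (the wife proposes): rejecting gives the husband an expected 0.9 × 50 = 45; the wife offers that and keeps 455.
Round 2 (the husband proposes): rejecting gives the wife an expected 0.9 × 455 = 409.5. The husband offers 409.5 and keeps 500 − 409.5 = 90.5.
Round 1 (the wife proposes): rejecting gives the husband an expected 0.9 × 90.5 = 81.45. The wife offers 81.45 and keeps 500 − 81.45 = 418.55.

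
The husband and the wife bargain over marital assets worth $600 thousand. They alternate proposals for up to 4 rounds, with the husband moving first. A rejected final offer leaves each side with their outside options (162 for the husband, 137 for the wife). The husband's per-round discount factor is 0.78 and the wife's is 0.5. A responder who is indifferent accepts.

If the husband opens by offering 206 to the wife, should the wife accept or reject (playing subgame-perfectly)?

Round 4 (the wife proposes): the husband gets 162 if talks fail, so the wife offers 162 and keeps 438.
Round 3 (the husband proposes): the wife can get 438 next round, worth 0.5 × 438 = 219 now; the husband offers that and keeps 381.
Round 2 (the wife proposes): the husband can get 381 next round, worth 0.78 × 381 = 297.18 now; the wife offers that and keeps 302.82.
So by rejecting in round 1, the wife gets 302.82 next round, worth 0.5 × 302.82 = 151.41 now.
Offer 206 ≥ 151.41, so the wife accepts.

Accept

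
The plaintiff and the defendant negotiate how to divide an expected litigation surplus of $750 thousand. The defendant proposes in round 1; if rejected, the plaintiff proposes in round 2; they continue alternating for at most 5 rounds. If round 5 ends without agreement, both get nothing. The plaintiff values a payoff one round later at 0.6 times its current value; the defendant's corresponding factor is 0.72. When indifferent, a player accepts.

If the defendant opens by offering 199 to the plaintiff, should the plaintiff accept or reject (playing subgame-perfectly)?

Round 5 (the defendant proposes): rejection yields 0 for the plaintiff; the defendant offers 0 and keeps 750.
Round 4 (the plaintiff proposes): the defendant can get 750 next round, worth 0.72 × 750 = 540 now, so the plaintiff offers 540, keeping 210.
Round 3 (the defendant proposes): the plaintiff can get 210 next round, worth 0.6 × 210 = 126 now. The defendant offers 126 and keeps 750 − 126 = 624.
Round 2 (the plaintiff proposes): the defendant can get 624 next round, worth 0.72 × 624 = 449.28 now; the plaintiff offers that and keeps 300.72.
So by rejecting in round 1, the plaintiff gets 300.72 next round, worth 0.6 × 300.72 = 180.432 now.
Offer 199 ≥ 180.432, so the plaintiff accepts.

Accept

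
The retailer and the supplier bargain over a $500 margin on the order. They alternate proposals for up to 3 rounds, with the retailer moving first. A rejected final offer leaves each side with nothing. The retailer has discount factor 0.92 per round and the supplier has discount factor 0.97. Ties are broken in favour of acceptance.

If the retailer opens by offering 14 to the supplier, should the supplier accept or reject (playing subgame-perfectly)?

Reject

Work out the supplier's continuation value if the offer is rejected.
Round 3 (the retailer proposes): the supplier will accept anything ≥ 0, so the retailer offers 0 and keeps 500.
Round 2 (the supplier proposes): the retailer can get 500 next round, worth 0.92 × 500 = 460 now, so the supplier offers 460, keeping 40.
So by rejecting in round 1, the supplier gets 40 next round, worth 0.97 × 40 = 38.8 now.
Offer 14 < 38.8, so the supplier rejects.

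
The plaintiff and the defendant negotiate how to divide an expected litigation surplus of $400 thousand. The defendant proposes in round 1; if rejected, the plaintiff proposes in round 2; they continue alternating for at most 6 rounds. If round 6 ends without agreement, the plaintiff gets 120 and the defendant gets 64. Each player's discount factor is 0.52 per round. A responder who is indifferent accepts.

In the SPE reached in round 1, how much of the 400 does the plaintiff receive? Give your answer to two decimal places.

139.61

Round 6 (the plaintiff proposes): the defendant gets 64 if talks fail, so the plaintiff offers 64 and keeps 336.
Round 5 (the defendant proposes): the plaintiff can get 336 next round, worth 0.52 × 336 = 174.72 now; the defendant offers that and keeps 225.28.
Round 4 (the plaintiff proposes): the defendant can get 225.28 next round, worth 0.52 × 225.28 = 117.1456 now. The plaintiff offers 117.1456 and keeps 400 − 117.1456 = 282.8544.
Round 3 (the defendant proposes): the plaintiff can get 282.8544 next round, worth 0.52 × 282.8544 = 147.084288 now, so the defendant offers 147.084288, keeping 252.915712.
Round 2 (the plaintiff proposes): the defendant can get 252.915712 next round, worth 0.52 × 252.915712 = 131.51617024 now; the plaintiff offers that and keeps 268.48382976.
Round 1 (the defendant proposes): the plaintiff can get 268.48382976 next round, worth 0.52 × 268.48382976 = 139.6115914752 now; the defendant offers that and keeps 260.3884085248.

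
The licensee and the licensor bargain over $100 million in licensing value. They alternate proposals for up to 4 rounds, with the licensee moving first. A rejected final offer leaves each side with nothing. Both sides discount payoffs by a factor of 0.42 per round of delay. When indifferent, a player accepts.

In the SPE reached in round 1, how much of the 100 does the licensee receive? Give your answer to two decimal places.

68.23

Round 4 (the licensor proposes): the licensee will accept anything ≥ 0, so the licensor offers 0 and keeps 100.
Round 3 (the licensee proposes): the licensor can get 100 next round, worth 0.42 × 100 = 42 now; the licensee offers that and keeps 58.
Round 2 (the licensor proposes): the licensee can get 58 next round, worth 0.42 × 58 = 24.36 now; the licensor offers that and keeps 75.64.
Round 1 (the licensee proposes): the licensor can get 75.64 next round, worth 0.42 × 75.64 = 31.7688 now, so the licensee offers 31.7688, keeping 68.2312.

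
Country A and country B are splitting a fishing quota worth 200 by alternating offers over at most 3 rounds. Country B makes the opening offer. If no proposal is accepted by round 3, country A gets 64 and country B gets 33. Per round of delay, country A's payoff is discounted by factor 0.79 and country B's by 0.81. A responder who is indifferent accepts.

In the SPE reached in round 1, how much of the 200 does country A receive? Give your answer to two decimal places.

Work backward from the last round.
Round 3 (country B proposes): country A gets 64 if talks fail, so country B offers 64 and keeps 136.
Round 2 (country A proposes): country B can get 136 next round, worth 0.81 × 136 = 110.16 now, so country A offers 110.16, keeping 89.84.
Round 1 (country B proposes): country A can get 89.84 next round, worth 0.79 × 89.84 = 70.9736 now, so country B offers 70.9736, keeping 129.0264.

70.97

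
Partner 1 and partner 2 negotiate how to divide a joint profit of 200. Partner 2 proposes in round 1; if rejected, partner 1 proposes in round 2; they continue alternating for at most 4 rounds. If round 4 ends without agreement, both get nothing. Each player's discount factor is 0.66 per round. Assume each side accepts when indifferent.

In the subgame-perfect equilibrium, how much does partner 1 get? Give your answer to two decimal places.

102.38

Solve by backward induction from round 4.
Round 4 (partner 1 proposes): rejection yields 0 for partner 2; partner 1 offers 0 and keeps 200.
Round 3 (partner 2 proposes): partner 1 can get 200 next round, worth 0.66 × 200 = 132 now; partner 2 offers that and keeps 68.
Round 2 (partner 1 proposes): partner 2 can get 68 next round, worth 0.66 × 68 = 44.88 now, so partner 1 offers 44.88, keeping 155.12.
Round 1 (partner 2 proposes): partner 1 can get 155.12 next round, worth 0.66 × 155.12 = 102.3792 now, so partner 2 offers 102.3792, keeping 97.6208.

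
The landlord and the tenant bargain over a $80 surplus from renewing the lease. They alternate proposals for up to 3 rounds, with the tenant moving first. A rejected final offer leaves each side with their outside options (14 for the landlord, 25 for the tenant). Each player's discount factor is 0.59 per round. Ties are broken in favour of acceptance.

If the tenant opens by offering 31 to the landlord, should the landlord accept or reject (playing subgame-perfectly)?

Round 3 (the tenant proposes): the landlord gets 14 if talks fail, so the tenant offers 14 and keeps 66.
Round 2 (the landlord proposes): the tenant can get 66 next round, worth 0.59 × 66 = 38.94 now. The landlord offers 38.94 and keeps 80 − 38.94 = 41.06.
So by rejecting in round 1, the landlord gets 41.06 next round, worth 0.59 × 41.06 = 24.2254 now.
Offer 31 ≥ 24.2254, so the landlord accepts.

Accept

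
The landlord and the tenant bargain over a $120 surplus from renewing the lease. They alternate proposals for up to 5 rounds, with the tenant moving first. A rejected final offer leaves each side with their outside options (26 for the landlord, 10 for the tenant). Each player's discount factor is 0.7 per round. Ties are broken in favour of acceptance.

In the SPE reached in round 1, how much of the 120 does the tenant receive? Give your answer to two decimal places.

By backward induction:
Round 5 (the tenant proposes): the landlord gets 26 if talks fail, so the tenant offers 26 and keeps 94.
Round 4 (the landlord proposes): the tenant can get 94 next round, worth 0.7 × 94 = 65.8 now. The landlord offers 65.8 and keeps 120 − 65.8 = 54.2.
Round 3 (the tenant proposes): the landlord can get 54.2 next round, worth 0.7 × 54.2 = 37.94 now; the tenant offers that and keeps 82.06.
Round 2 (the landlord proposes): the tenant can get 82.06 next round, worth 0.7 × 82.06 = 57.442 now; the landlord offers that and keeps 62.558.
Round 1 (the tenant proposes): the landlord can get 62.558 next round, worth 0.7 × 62.558 = 43.7906 now; the tenant offers that and keeps 76.2094.

76.21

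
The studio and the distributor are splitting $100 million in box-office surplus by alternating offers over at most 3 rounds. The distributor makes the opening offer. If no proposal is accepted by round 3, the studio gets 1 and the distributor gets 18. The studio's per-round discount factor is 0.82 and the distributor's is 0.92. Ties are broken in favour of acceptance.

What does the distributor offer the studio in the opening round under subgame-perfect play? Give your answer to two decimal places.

Round 3 (the distributor proposes): the studio gets 1 if talks fail, so the distributor offers 1 and keeps 99.
Round 2 (the studio proposes): the distributor can get 99 next round, worth 0.92 × 99 = 91.08 now. The studio offers 91.08 and keeps 100 − 91.08 = 8.92.
Round 1 (the distributor proposes): the studio can get 8.92 next round, worth 0.82 × 8.92 = 7.3144 now, so the distributor offers 7.3144, keeping 92.6856.

7.31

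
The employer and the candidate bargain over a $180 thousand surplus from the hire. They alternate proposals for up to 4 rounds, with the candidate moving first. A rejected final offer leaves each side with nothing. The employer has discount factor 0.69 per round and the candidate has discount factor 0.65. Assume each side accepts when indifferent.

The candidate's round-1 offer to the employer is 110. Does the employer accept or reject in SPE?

Round 4 (the employer proposes): rejection yields 0 for the candidate; the employer offers 0 and keeps 180.
Round 3 (the candidate proposes): the employer can get 180 next round, worth 0.69 × 180 = 124.2 now. The candidate offers 124.2 and keeps 180 − 124.2 = 55.8.
Round 2 (the employer proposes): the candidate can get 55.8 next round, worth 0.65 × 55.8 = 36.27 now, so the employer offers 36.27, keeping 143.73.
So by rejecting in round 1, the employer gets 143.73 next round, worth 0.69 × 143.73 = 99.1737 now.
Offer 110 ≥ 99.1737, so the employer accepts.

Accept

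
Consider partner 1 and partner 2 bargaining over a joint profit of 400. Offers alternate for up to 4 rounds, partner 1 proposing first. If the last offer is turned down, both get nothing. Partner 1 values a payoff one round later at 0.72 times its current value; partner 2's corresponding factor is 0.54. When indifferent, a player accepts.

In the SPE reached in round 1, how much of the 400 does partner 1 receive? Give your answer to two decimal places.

Round 4 (partner 2 proposes): rejection yields 0 for partner 1; partner 2 offers 0 and keeps 400.
Round 3 (partner 1 proposes): partner 2 can get 400 next round, worth 0.54 × 400 = 216 now; partner 1 offers that and keeps 184.
Round 2 (partner 2 proposes): partner 1 can get 184 next round, worth 0.72 × 184 = 132.48 now; partner 2 offers that and keeps 267.52.
Round 1 (partner 1 proposes): partner 2 can get 267.52 next round, worth 0.54 × 267.52 = 144.4608 now, so partner 1 offers 144.4608, keeping 255.5392.

255.54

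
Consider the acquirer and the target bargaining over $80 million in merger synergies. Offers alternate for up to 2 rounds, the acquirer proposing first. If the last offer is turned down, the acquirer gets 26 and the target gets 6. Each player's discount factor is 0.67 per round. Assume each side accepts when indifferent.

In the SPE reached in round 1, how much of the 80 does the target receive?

36.18

Work backward from the last round.
Round 2 (the target proposes): the acquirer gets 26 if talks fail, so the target offers 26 and keeps 54.
Round 1 (the acquirer proposes): the target can get 54 next round, worth 0.67 × 54 = 36.18 now. The acquirer offers 36.18 and keeps 80 − 36.18 = 43.82.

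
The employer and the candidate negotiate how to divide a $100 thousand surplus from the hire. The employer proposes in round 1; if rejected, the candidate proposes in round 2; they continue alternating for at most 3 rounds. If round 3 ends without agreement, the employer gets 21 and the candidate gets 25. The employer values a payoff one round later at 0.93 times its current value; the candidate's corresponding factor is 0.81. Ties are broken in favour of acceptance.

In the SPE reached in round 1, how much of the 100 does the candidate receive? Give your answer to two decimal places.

24.50

Round 3 (the employer proposes): the candidate gets 25 if talks fail, so the employer offers 25 and keeps 75.
Round 2 (the candidate proposes): the employer can get 75 next round, worth 0.93 × 75 = 69.75 now; the candidate offers that and keeps 30.25.
Round 1 (the employer proposes): the candidate can get 30.25 next round, worth 0.81 × 30.25 = 24.5025 now; the employer offers that and keeps 75.4975.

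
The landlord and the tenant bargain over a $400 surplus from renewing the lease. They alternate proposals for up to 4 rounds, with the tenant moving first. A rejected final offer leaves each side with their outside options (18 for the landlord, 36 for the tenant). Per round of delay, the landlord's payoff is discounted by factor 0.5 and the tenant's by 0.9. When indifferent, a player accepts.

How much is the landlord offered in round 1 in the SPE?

Round 4 (the landlord proposes): the tenant gets 36 if talks fail, so the landlord offers 36 and keeps 364.
Round 3 (the tenant proposes): the landlord can get 364 next round, worth 0.5 × 364 = 182 now; the tenant offers that and keeps 218.
Round 2 (the landlord proposes): the tenant can get 218 next round, worth 0.9 × 218 = 196.2 now. The landlord offers 196.2 and keeps 400 − 196.2 = 203.8.
Round 1 (the tenant proposes): the landlord can get 203.8 next round, worth 0.5 × 203.8 = 101.9 now; the tenant offers that and keeps 298.1.

101.9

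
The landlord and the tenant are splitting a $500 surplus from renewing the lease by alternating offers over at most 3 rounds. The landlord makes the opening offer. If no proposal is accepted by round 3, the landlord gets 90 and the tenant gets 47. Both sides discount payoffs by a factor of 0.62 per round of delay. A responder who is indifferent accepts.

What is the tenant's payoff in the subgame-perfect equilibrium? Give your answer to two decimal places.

Round 3 (the landlord proposes): the tenant gets 47 if talks fail, so the landlord offers 47 and keeps 453.
Round 2 (the tenant proposes): the landlord can get 453 next round, worth 0.62 × 453 = 280.86 now; the tenant offers that and keeps 219.14.
Round 1 (the landlord proposes): the tenant can get 219.14 next round, worth 0.62 × 219.14 = 135.8668 now. The landlord offers 135.8668 and keeps 500 − 135.8668 = 364.1332.

135.87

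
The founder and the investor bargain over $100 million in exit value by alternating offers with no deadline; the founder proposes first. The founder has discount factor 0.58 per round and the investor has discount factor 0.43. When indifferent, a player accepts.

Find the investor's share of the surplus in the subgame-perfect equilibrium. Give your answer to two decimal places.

When the founder proposes, the investor accepts any offer worth at least 0.43 times what the investor would get by proposing next round; and vice versa.
This gives x = 100 − 0.43y and y = 100 − 0.58x, where x and y are each side's share when it proposes.
Hence (1 − 0.43·0.58)x = 100(1 − 0.43), i.e. 0.7506·x = 57.
x ≈ 75.9392; the investor's share is 100 − x ≈ 24.0608.

24.06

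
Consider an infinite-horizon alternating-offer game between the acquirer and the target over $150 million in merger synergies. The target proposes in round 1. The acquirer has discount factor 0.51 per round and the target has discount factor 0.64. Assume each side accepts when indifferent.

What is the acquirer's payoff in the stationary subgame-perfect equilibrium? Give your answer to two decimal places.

In a stationary SPE each proposer offers the other exactly their discounted continuation value.
If the target keeps x when proposing and the acquirer keeps y when proposing, then x = 150 − 0.51y and y = 150 − 0.64x.
Solving: x = 150(1 − 0.51) / (1 − 0.64·0.51) = 73.5 / 0.6736 ≈ 109.1152.
The acquirer gets 150 − 109.1152 ≈ 40.8848.

40.88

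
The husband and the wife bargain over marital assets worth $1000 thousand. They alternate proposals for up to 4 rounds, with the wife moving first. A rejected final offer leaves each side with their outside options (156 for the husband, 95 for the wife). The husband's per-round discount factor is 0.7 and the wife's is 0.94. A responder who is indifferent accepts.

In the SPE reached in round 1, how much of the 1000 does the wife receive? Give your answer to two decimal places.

541.16

Work backward from the last round.
Round 4 (the husband proposes): the wife gets 95 if talks fail, so the husband offers 95 and keeps 905.
Round 3 (the wife proposes): the husband can get 905 next round, worth 0.7 × 905 = 633.5 now. The wife offers 633.5 and keeps 1000 − 633.5 = 366.5.
Round 2 (the husband proposes): the wife can get 366.5 next round, worth 0.94 × 366.5 = 344.51 now; the husband offers that and keeps 655.49.
Round 1 (the wife proposes): the husband can get 655.49 next round, worth 0.7 × 655.49 = 458.843 now; the wife offers that and keeps 541.157.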